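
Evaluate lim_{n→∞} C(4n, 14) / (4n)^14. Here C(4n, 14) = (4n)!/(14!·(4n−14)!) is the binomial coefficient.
lim = 1/14! = 1/87178291200

With N = 4n → ∞: C(N, 14) / N^14 = [N(N−1)…(N−13)] / (14! · N^14) = (1/14!) · 1 · (1 − 1/(4n)) · … · (1 − 13/(4n)). Each factor → 1 as N → ∞, so the limit is 1/14! = 1/87178291200.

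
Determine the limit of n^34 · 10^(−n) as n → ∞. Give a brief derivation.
lim = 0

Exponentials with base > 1 dominate every fixed polynomial: for any fixed c, n^c / 10^n → 0 as n → ∞ (e.g. by the ratio test, or by writing 10^n = e^(n ln 10) and noting e^(n ln 10) / n^c → ∞). Hence n^34 · 10^(−n) = n^34 / 10^n → 0.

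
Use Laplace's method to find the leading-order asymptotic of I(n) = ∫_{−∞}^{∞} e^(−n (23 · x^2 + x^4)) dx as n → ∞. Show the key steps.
I(n) ~ sqrt(π/(23n))

φ(x) = 23 · x^2 + x^4 has its unique global minimum at x* = 0 (since φ'(x) = 46x + 4x^3 = 0 only at x = 0 for real x with both coefficients positive, and φ → ∞ as |x| → ∞). At x* = 0, φ(0) = 0 and φ''(0) = 46. Laplace's method then gives
  I(n) ~ sqrt(2π / (n · φ''(0))) · e^(−n φ(0)) = sqrt(2π / (46n)) = sqrt(π/(23n)).
The x^4 term contributes only at subleading order (an O(1/n) relative correction).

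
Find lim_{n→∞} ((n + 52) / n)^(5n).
lim = e^260

Rewrite as (1 + 52/n)^(5n). By the standard limit (1 + x/n)^n → e^x, we have (1 + 52/n)^n → e^52, and raising to the 5th power gives e^260.
More precisely, ln[(1 + 52/n)^(5n)] = 5n · ln(1 + 52/n) = 5n · (52/n + O(1/n^2)) = 260 + O(1/n) → 260.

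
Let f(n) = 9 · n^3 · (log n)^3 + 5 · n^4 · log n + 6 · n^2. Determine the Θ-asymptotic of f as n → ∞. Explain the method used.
f(n) ∈ Θ(n^4 · log n)

Compare the terms by growth order. For large n, n^a · (log n)^b dominates n^a' · (log n)^b' iff a > a', or (a = a' and b > b'). Ranking the 3 terms shows the dominant one is 5 · n^4 · log n. Hence f(n) ∈ Θ(n^4 · log n).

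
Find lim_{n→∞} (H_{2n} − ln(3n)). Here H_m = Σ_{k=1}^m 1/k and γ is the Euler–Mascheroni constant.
lim = ln(2/3) + γ

By Euler-Maclaurin, H_m = ln m + γ + O(1/m). So
  H_{2n} − ln(3n) = ln(2n) + γ − ln(3n) + O(1/n)
                       = ln(2/3) + γ + O(1/n).
Hence the limit is ln(2/3) + γ.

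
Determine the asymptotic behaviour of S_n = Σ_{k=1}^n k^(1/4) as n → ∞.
S_n ~ (4/5) · n^(5/4)

Integral comparison: Σ_{k=1}^n k^(1/4) = ∫_0^n x^(1/4) dx + O(n^(1/4)). The integral is n^(1 + 1/4) / (1 + 1/4) = n^((1+4)/4) / ((1+4)/4) = (4/5) · n^(5/4).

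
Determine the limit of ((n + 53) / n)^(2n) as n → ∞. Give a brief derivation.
lim = e^106

Rewrite as (1 + 53/n)^(2n). By the standard limit (1 + x/n)^n → e^x, we have (1 + 53/n)^n → e^53, and raising to the 2nd power gives e^106.
More precisely, ln[(1 + 53/n)^(2n)] = 2n · ln(1 + 53/n) = 2n · (53/n + O(1/n^2)) = 106 + O(1/n) → 106.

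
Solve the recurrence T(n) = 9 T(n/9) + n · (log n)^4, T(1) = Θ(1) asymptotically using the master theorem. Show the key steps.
T(n) = Θ(n · (log n)^5)

Here log_9 9 = 1 and f(n) = n · (log n)^4 = Θ(n^(log_9 9) · (log n)^4). This is the extended Case 2 of the master theorem (f matches the critical exponent up to log factors), giving T(n) = Θ(n^(log_9 9) · (log n)^(4+1)) = Θ(n · (log n)^5).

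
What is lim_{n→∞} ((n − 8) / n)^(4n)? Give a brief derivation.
lim = e^(−32)

Rewrite as (1 − 8/n)^(4n). By the standard limit (1 + x/n)^n → e^x, we have (1 − 8/n)^n → e^(−8), and raising to the 4th power gives e^(−32).
More precisely, ln[(1 − 8/n)^(4n)] = 4n · ln(1 − 8/n) = 4n · (-8/n + O(1/n^2)) = -32 + O(1/n) → -32.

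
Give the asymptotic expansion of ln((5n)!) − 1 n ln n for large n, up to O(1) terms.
ln((5n)!) − 1 n ln n = 4 n ln n + 5(ln 5 − 1) n + (1/2) ln(2π·5n) + O(1/n)

Stirling: ln((5n)!) = 5n ln(5n) − 5n + (1/2) ln(2π·5n) + O(1/n).
Expand 5n ln(5n) = 5n (ln n + ln 5) = 5n ln n + 5n ln 5.
Subtract 1n ln n: leading term is (5 − 1) n ln n = 4 n ln n. The next term is 5n ln 5 − 5n = 5(ln 5 − 1) n. Then the (1/2) ln(2π·5n) correction.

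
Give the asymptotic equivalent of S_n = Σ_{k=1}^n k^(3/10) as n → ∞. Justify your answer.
S_n ~ (10/13) · n^(13/10)

Integral comparison: Σ_{k=1}^n k^(3/10) = ∫_0^n x^(3/10) dx + O(n^(3/10)). The integral is n^(1 + 3/10) / (1 + 3/10) = n^((3+10)/10) / ((3+10)/10) = (10/13) · n^(13/10).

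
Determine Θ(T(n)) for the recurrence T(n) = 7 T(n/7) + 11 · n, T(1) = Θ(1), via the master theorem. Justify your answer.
T(n) = Θ(n log n)

log_7 7 = 1, and f(n) = 11 · n = Θ(n^(log_7 7)). This is Case 2 of the master theorem: T(n) = Θ(f(n) · log n) = Θ(n log n).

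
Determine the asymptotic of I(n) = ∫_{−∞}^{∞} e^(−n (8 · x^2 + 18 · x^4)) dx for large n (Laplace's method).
I(n) ~ sqrt(π/(8n))

φ(x) = 8 · x^2 + 18 · x^4 has its unique global minimum at x* = 0 (since φ'(x) = 16x + 72x^3 = 0 only at x = 0 for real x with both coefficients positive, and φ → ∞ as |x| → ∞). At x* = 0, φ(0) = 0 and φ''(0) = 16. Laplace's method then gives
  I(n) ~ sqrt(2π / (n · φ''(0))) · e^(−n φ(0)) = sqrt(2π / (16n)) = sqrt(π/(8n)).
The 18 · x^4 term contributes only at subleading order (an O(1/n) relative correction).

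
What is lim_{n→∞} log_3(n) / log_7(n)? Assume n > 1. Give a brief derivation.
lim = ln(7) / ln(3) = log_3(7)

Change of base: log_3(n) = ln n / ln 3 and log_7(n) = ln n / ln 7. The ratio is (ln n / ln 3) · (ln 7 / ln n) = ln 7 / ln 3, a constant independent of n. So the limit is ln 7 / ln 3 = log_3(7).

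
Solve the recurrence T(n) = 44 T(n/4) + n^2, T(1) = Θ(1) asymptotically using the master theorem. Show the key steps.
T(n) = Θ(n^(log_4 44))

Master theorem: compare f(n) = n^2 to n^(log_4 44) where log_4 44 ≈ 2.730. Since 2 < log_4 44, we have f(n) = O(n^(log_4 44 − ε)) for some ε > 0 — Case 1. Hence T(n) = Θ(n^(log_4 44)).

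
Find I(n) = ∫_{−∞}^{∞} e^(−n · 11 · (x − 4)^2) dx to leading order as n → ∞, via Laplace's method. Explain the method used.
I(n) = sqrt(π/(11n))

Here φ(x) = 11 · (x − 4)^2 has its unique minimum at x* = 4 with φ(x*) = 0 and φ''(x*) = 22. Laplace's method gives
  I(n) ~ e^(−n φ(x*)) · sqrt(2π / (n · φ''(x*))) = sqrt(2π / (22n)) = sqrt(π/(11n)).
This is exact: substituting u = (x − 4)·sqrt(11n) gives I(n) = (1/sqrt(11n)) ∫_{−∞}^{∞} e^(−u^2) du = sqrt(π/(11n)).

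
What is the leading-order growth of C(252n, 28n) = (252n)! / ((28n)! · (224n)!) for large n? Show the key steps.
C(252n, 28n) ~ (387420489/16777216)^(28n) · sqrt(9/(16π·28n))

Write N = 28n. Apply Stirling to each factorial:
  (9N)! ~ sqrt(2π·9N) · (9N/e)^(9N),
  N! ~ sqrt(2π N) · (N/e)^N,
  (8N)! ~ sqrt(2π·8N) · (8N/e)^(8N).
The exponential factors combine to (9N)^(9N) / (N^N · (8N)^(8N)) = 9^(9N)/8^(8N) = (9^9/8^8)^N = (387420489/16777216)^N.
The square-root prefactors combine to sqrt(2π·9N) / (sqrt(2π N)·sqrt(2π·8N)) = sqrt(9 / (2π·8·N)) = sqrt(9/(16π·28n)).
Substituting N = 28n: C(252n, 28n) ~ (387420489/16777216)^(28n) · sqrt(9/(16π·28n)).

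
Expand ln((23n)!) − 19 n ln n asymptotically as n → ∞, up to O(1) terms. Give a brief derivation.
ln((23n)!) − 19 n ln n = 4 n ln n + 23(ln 23 − 1) n + (1/2) ln(2π·23n) + O(1/n)

Stirling: ln((23n)!) = 23n ln(23n) − 23n + (1/2) ln(2π·23n) + O(1/n).
Expand 23n ln(23n) = 23n (ln n + ln 23) = 23n ln n + 23n ln 23.
Subtract 19n ln n: leading term is (23 − 19) n ln n = 4 n ln n. The next term is 23n ln 23 − 23n = 23(ln 23 − 1) n. Then the (1/2) ln(2π·23n) correction.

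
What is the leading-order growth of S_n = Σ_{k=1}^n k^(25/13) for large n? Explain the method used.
S_n ~ (13/38) · n^(38/13)

Integral comparison: Σ_{k=1}^n k^(25/13) = ∫_0^n x^(25/13) dx + O(n^(25/13)). The integral is n^(1 + 25/13) / (1 + 25/13) = n^((25+13)/13) / ((25+13)/13) = (13/38) · n^(38/13).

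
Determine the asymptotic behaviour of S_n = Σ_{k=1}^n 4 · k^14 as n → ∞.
S_n ~ 4 · n^15 / 15

By integral comparison (Euler-Maclaurin), Σ_{k=1}^n 4 · k^14 = 4 · ∫_0^n x^14 dx + O(n^14) = 4 · n^15/15 + O(n^14). (Equivalently, Faulhaber's formula gives the same leading term.)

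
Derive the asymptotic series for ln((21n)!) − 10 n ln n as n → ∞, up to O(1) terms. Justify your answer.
ln((21n)!) − 10 n ln n = 11 n ln n + 21(ln 21 − 1) n + (1/2) ln(2π·21n) + O(1/n)

Stirling: ln((21n)!) = 21n ln(21n) − 21n + (1/2) ln(2π·21n) + O(1/n).
Expand 21n ln(21n) = 21n (ln n + ln 21) = 21n ln n + 21n ln 21.
Subtract 10n ln n: leading term is (21 − 10) n ln n = 11 n ln n. The next term is 21n ln 21 − 21n = 21(ln 21 − 1) n. Then the (1/2) ln(2π·21n) correction.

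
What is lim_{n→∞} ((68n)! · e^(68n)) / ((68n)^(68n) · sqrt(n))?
lim = sqrt(2π·68)

Stirling: (68n)! ~ sqrt(2π·68n) · (68n/e)^(68n). Hence
  (68n)! · e^(68n) / (68n)^(68n) ~ sqrt(2π·68n).
Dividing by sqrt(n): sqrt(2π·68n) / sqrt(n) = sqrt(2π·68) · n^((1−1)/2), so the limit is sqrt(2π·68).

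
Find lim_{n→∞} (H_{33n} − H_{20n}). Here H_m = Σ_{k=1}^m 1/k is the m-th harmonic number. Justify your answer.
lim = ln(33/20)

Euler-Maclaurin gives H_m = ln m + γ + 1/(2m) + O(1/m^2). The γ and O(1/m) terms cancel in the difference:
  H_{33n} − H_{20n} = ln(33n) − ln(20n) + O(1/n) = ln(33/20) + O(1/n).
Hence the limit is ln(33/20).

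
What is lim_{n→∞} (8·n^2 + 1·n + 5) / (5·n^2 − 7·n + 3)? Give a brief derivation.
lim = 8/5

For large n the leading n^2 terms dominate both numerator and denominator. Dividing top and bottom by n^2, every other term tends to 0, leaving 8/5.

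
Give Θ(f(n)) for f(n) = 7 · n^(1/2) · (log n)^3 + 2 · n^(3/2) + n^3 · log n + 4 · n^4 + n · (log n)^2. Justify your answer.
f(n) ∈ Θ(n^4)

Compare the terms by growth order. For large n, n^a · (log n)^b dominates n^a' · (log n)^b' iff a > a', or (a = a' and b > b'). Ranking the 5 terms shows the dominant one is 4 · n^4. Hence f(n) ∈ Θ(n^4).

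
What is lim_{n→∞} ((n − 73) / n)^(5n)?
lim = e^(−365)

Rewrite as (1 − 73/n)^(5n). By the standard limit (1 + x/n)^n → e^x, we have (1 − 73/n)^n → e^(−73), and raising to the 5th power gives e^(−365).
More precisely, ln[(1 − 73/n)^(5n)] = 5n · ln(1 − 73/n) = 5n · (-73/n + O(1/n^2)) = -365 + O(1/n) → -365.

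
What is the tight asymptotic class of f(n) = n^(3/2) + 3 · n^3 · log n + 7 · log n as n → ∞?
f(n) ∈ Θ(n^3 · log n)

Compare the terms by growth order. For large n, n^a · (log n)^b dominates n^a' · (log n)^b' iff a > a', or (a = a' and b > b'). Ranking the 3 terms shows the dominant one is 3 · n^3 · log n. Hence f(n) ∈ Θ(n^3 · log n).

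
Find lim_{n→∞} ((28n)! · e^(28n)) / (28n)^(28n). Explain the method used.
lim = ∞

Stirling: (28n)! ~ sqrt(2π·28n) · (28n/e)^(28n). Hence
  (28n)! · e^(28n) / (28n)^(28n) ~ sqrt(2π·28n) = sqrt(2π·28) · sqrt(n) → ∞.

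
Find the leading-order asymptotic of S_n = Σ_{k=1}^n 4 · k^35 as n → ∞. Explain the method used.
S_n ~ n^36 / 9

By integral comparison (Euler-Maclaurin), Σ_{k=1}^n 4 · k^35 = 4 · ∫_0^n x^35 dx + O(n^35) = 4 · n^36/36 = n^36 / 9 + O(n^35). (Equivalently, Faulhaber's formula gives the same leading term.)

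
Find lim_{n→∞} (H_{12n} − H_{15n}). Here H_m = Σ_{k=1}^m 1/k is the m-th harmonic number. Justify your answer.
lim = ln(12/15) = ln(4/5)

Euler-Maclaurin gives H_m = ln m + γ + 1/(2m) + O(1/m^2). The γ and O(1/m) terms cancel in the difference:
  H_{12n} − H_{15n} = ln(12n) − ln(15n) + O(1/n) = ln(12/15) + O(1/n).
Hence the limit is ln(12/15) = ln(4/5).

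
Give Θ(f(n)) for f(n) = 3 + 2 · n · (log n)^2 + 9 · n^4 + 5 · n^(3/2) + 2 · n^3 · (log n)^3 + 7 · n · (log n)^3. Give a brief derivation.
f(n) ∈ Θ(n^4)

Compare the terms by growth order. For large n, n^a · (log n)^b dominates n^a' · (log n)^b' iff a > a', or (a = a' and b > b'). Ranking the 6 terms shows the dominant one is 9 · n^4. Hence f(n) ∈ Θ(n^4).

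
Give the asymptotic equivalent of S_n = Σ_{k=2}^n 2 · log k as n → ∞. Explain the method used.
S_n ~ 2 · (n log n − n)

By integral comparison, S_n = ∫_1^n 2 · log x dx + O(log n). For the integral, ∫ log x dx = n log n − n. Hence S_n ~ 2 · (n log n − n).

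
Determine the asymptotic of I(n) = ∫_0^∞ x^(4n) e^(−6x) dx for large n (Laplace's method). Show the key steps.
I(n) ~ (sqrt(2π·4n) / 6) · (4n/(6e))^(4n)

Write the integrand as exp(4n ln x − 6x) and set f(x) = 4n ln x − 6x. Then f'(x) = 4n/x − 6 = 0 at x* = 4n/6, and f''(x*) = −4n/x*^2 = −6^2/(4n). Laplace's method (interior maximum) gives
  I(n) ~ e^(f(x*)) · sqrt(2π / |f''(x*)|)
        = exp(4n ln(4n/6) − 4n) · sqrt(2π · 4n / 6^2)
        = (4n/6)^(4n) e^(−4n) · sqrt(2π·4n) / 6
        = (sqrt(2π·4n) / 6) · (4n/(6e))^(4n).
This matches Γ(4n+1)/6^(4n+1) with Stirling applied to Γ.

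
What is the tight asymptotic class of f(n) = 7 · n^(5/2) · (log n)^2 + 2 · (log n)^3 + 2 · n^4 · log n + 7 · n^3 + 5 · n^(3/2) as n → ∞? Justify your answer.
f(n) ∈ Θ(n^4 · log n)

Compare the terms by growth order. For large n, n^a · (log n)^b dominates n^a' · (log n)^b' iff a > a', or (a = a' and b > b'). Ranking the 5 terms shows the dominant one is 2 · n^4 · log n. Hence f(n) ∈ Θ(n^4 · log n).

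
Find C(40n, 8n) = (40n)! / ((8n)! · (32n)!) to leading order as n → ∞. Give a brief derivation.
C(40n, 8n) ~ (3125/256)^(8n) · sqrt(5/(8π·8n))

Write N = 8n. Apply Stirling to each factorial:
  (5N)! ~ sqrt(2π·5N) · (5N/e)^(5N),
  N! ~ sqrt(2π N) · (N/e)^N,
  (4N)! ~ sqrt(2π·4N) · (4N/e)^(4N).
The exponential factors combine to (5N)^(5N) / (N^N · (4N)^(4N)) = 5^(5N)/4^(4N) = (5^5/4^4)^N = (3125/256)^N.
The square-root prefactors combine to sqrt(2π·5N) / (sqrt(2π N)·sqrt(2π·4N)) = sqrt(5 / (2π·4·N)) = sqrt(5/(8π·8n)).
Substituting N = 8n: C(40n, 8n) ~ (3125/256)^(8n) · sqrt(5/(8π·8n)).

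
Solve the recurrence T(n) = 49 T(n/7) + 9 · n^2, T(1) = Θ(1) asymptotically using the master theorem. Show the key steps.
T(n) = Θ(n^2 log n)

log_7 49 = 2, and f(n) = 9 · n^2 = Θ(n^(log_7 49)). This is Case 2 of the master theorem: T(n) = Θ(f(n) · log n) = Θ(n^2 log n).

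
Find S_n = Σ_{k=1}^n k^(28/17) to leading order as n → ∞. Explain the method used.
S_n ~ (17/45) · n^(45/17)

Integral comparison: Σ_{k=1}^n k^(28/17) = ∫_0^n x^(28/17) dx + O(n^(28/17)). The integral is n^(1 + 28/17) / (1 + 28/17) = n^((28+17)/17) / ((28+17)/17) = (17/45) · n^(45/17).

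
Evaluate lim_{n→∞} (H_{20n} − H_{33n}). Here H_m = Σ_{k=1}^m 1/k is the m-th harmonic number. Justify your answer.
lim = ln(20/33)

Euler-Maclaurin gives H_m = ln m + γ + 1/(2m) + O(1/m^2). The γ and O(1/m) terms cancel in the difference:
  H_{20n} − H_{33n} = ln(20n) − ln(33n) + O(1/n) = ln(20/33) + O(1/n).
Hence the limit is ln(20/33).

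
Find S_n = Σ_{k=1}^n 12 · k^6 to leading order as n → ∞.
S_n ~ 12 · n^7 / 7

By integral comparison (Euler-Maclaurin), Σ_{k=1}^n 12 · k^6 = 12 · ∫_0^n x^6 dx + O(n^6) = 12 · n^7/7 + O(n^6). (Equivalently, Faulhaber's formula gives the same leading term.)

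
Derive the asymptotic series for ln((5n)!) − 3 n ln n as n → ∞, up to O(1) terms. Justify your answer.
ln((5n)!) − 3 n ln n = 2 n ln n + 5(ln 5 − 1) n + (1/2) ln(2π·5n) + O(1/n)

Stirling: ln((5n)!) = 5n ln(5n) − 5n + (1/2) ln(2π·5n) + O(1/n).
Expand 5n ln(5n) = 5n (ln n + ln 5) = 5n ln n + 5n ln 5.
Subtract 3n ln n: leading term is (5 − 3) n ln n = 2 n ln n. The next term is 5n ln 5 − 5n = 5(ln 5 − 1) n. Then the (1/2) ln(2π·5n) correction.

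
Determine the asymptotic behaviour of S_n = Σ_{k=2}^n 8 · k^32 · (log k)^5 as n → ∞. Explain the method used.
S_n ~ 8 · n^33 · (log n)^5 / 33

By integral comparison, S_n = ∫_1^n 8 · x^32 · (log x)^5 dx + O(n^32 · (log n)^5). For the integral, the leading term of ∫_1^n x^32 (log x)^5 dx is n^33/33 · (log n)^5 (by repeated integration by parts; each step lowers the log-exponent and produces a relatively O(1/log n) correction). Hence S_n ~ 8 · n^33 · (log n)^5 / 33.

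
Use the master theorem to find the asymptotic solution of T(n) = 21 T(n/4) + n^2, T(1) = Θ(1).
T(n) = Θ(n^(log_4 21))

Master theorem: compare f(n) = n^2 to n^(log_4 21) where log_4 21 ≈ 2.196. Since 2 < log_4 21, we have f(n) = O(n^(log_4 21 − ε)) for some ε > 0 — Case 1. Hence T(n) = Θ(n^(log_4 21)).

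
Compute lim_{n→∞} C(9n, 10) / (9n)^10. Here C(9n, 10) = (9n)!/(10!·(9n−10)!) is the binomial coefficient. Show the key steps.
lim = 1/10! = 1/3628800

With N = 9n → ∞: C(N, 10) / N^10 = [N(N−1)…(N−9)] / (10! · N^10) = (1/10!) · 1 · (1 − 1/(9n)) · … · (1 − 9/(9n)). Each factor → 1 as N → ∞, so the limit is 1/10! = 1/3628800.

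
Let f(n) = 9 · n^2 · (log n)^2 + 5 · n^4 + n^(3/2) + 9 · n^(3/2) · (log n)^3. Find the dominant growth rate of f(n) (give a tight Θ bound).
f(n) ∈ Θ(n^4)

Compare the terms by growth order. For large n, n^a · (log n)^b dominates n^a' · (log n)^b' iff a > a', or (a = a' and b > b'). Ranking the 4 terms shows the dominant one is 5 · n^4. Hence f(n) ∈ Θ(n^4).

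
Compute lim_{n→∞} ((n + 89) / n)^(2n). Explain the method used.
lim = e^178

Rewrite as (1 + 89/n)^(2n). By the standard limit (1 + x/n)^n → e^x, we have (1 + 89/n)^n → e^89, and raising to the 2nd power gives e^178.
More precisely, ln[(1 + 89/n)^(2n)] = 2n · ln(1 + 89/n) = 2n · (89/n + O(1/n^2)) = 178 + O(1/n) → 178.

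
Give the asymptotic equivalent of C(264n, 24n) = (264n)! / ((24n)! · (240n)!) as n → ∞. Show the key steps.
C(264n, 24n) ~ (285311670611/10000000000)^(24n) · sqrt(11/(20π·24n))

Write N = 24n. Apply Stirling to each factorial:
  (11N)! ~ sqrt(2π·11N) · (11N/e)^(11N),
  N! ~ sqrt(2π N) · (N/e)^N,
  (10N)! ~ sqrt(2π·10N) · (10N/e)^(10N).
The exponential factors combine to (11N)^(11N) / (N^N · (10N)^(10N)) = 11^(11N)/10^(10N) = (11^11/10^10)^N = (285311670611/10000000000)^N.
The square-root prefactors combine to sqrt(2π·11N) / (sqrt(2π N)·sqrt(2π·10N)) = sqrt(11 / (2π·10·N)) = sqrt(11/(20π·24n)).
Substituting N = 24n: C(264n, 24n) ~ (285311670611/10000000000)^(24n) · sqrt(11/(20π·24n)).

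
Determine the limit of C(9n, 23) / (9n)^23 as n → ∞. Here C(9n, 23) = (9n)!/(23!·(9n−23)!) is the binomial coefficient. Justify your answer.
lim = 1/23! = 1/25852016738884976640000

With N = 9n → ∞: C(N, 23) / N^23 = [N(N−1)…(N−22)] / (23! · N^23) = (1/23!) · 1 · (1 − 1/(9n)) · … · (1 − 22/(9n)). Each factor → 1 as N → ∞, so the limit is 1/23! = 1/25852016738884976640000.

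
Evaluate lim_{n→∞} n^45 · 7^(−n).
lim = 0

Exponentials with base > 1 dominate every fixed polynomial: for any fixed c, n^c / 7^n → 0 as n → ∞ (e.g. by the ratio test, or by writing 7^n = e^(n ln 7) and noting e^(n ln 7) / n^c → ∞). Hence n^45 · 7^(−n) = n^45 / 7^n → 0.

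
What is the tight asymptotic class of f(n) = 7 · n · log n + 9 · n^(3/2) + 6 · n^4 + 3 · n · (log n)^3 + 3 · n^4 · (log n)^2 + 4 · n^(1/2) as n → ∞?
f(n) ∈ Θ(n^4 · (log n)^2)

Compare the terms by growth order. For large n, n^a · (log n)^b dominates n^a' · (log n)^b' iff a > a', or (a = a' and b > b'). Ranking the 6 terms shows the dominant one is 3 · n^4 · (log n)^2. Hence f(n) ∈ Θ(n^4 · (log n)^2).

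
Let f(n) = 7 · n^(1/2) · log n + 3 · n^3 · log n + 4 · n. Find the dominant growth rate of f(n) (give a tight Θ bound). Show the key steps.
f(n) ∈ Θ(n^3 · log n)

Compare the terms by growth order. For large n, n^a · (log n)^b dominates n^a' · (log n)^b' iff a > a', or (a = a' and b > b'). Ranking the 3 terms shows the dominant one is 3 · n^3 · log n. Hence f(n) ∈ Θ(n^3 · log n).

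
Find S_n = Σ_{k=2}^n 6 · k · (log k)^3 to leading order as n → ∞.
S_n ~ 3 · n^2 · (log n)^3

By integral comparison, S_n = ∫_1^n 6 · x · (log x)^3 dx + O(n · (log n)^3). For the integral, the leading term of ∫_1^n x^1 (log x)^3 dx is n^2/2 · (log n)^3 (by repeated integration by parts; each step lowers the log-exponent and produces a relatively O(1/log n) correction). Hence S_n ~ 3 · n^2 · (log n)^3.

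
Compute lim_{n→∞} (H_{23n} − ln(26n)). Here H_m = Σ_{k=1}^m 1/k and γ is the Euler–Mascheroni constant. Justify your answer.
lim = ln(23/26) + γ

By Euler-Maclaurin, H_m = ln m + γ + O(1/m). So
  H_{23n} − ln(26n) = ln(23n) + γ − ln(26n) + O(1/n)
                       = ln(23/26) + γ + O(1/n).
Hence the limit is ln(23/26) + γ.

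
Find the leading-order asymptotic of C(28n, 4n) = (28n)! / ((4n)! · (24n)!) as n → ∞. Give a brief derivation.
C(28n, 4n) ~ (823543/46656)^(4n) · sqrt(7/(12π·4n))

Write N = 4n. Apply Stirling to each factorial:
  (7N)! ~ sqrt(2π·7N) · (7N/e)^(7N),
  N! ~ sqrt(2π N) · (N/e)^N,
  (6N)! ~ sqrt(2π·6N) · (6N/e)^(6N).
The exponential factors combine to (7N)^(7N) / (N^N · (6N)^(6N)) = 7^(7N)/6^(6N) = (7^7/6^6)^N = (823543/46656)^N.
The square-root prefactors combine to sqrt(2π·7N) / (sqrt(2π N)·sqrt(2π·6N)) = sqrt(7 / (2π·6·N)) = sqrt(7/(12π·4n)).
Substituting N = 4n: C(28n, 4n) ~ (823543/46656)^(4n) · sqrt(7/(12π·4n)).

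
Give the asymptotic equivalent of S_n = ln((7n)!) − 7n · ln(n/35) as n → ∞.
S_n ~ 7n · (ln 245 − 1) + O(ln n)

Stirling: ln((7n)!) = 7n ln(7n) − 7n + O(ln n).
  S_n = 7n ln(7n) − 7n − 7n ln(n/35) + O(ln n)
      = 7n ln(7n) − 7n ln n + 7n ln 35 − 7n + O(ln n)
      = 7n ln 7 + 7n ln 35 − 7n + O(ln n)
      = 7n (ln 245 − 1) + O(ln n).
Numerically ln(245) − 1 ≈ 4.5013.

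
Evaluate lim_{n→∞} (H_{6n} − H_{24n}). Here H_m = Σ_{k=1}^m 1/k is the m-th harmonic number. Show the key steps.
lim = ln(6/24) = −ln 4

Euler-Maclaurin gives H_m = ln m + γ + 1/(2m) + O(1/m^2). The γ and O(1/m) terms cancel in the difference:
  H_{6n} − H_{24n} = ln(6n) − ln(24n) + O(1/n) = ln(6/24) + O(1/n).
Hence the limit is ln(6/24) = −ln 4.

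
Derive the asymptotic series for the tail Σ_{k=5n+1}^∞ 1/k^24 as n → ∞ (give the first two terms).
Σ_{k>5n} 1/k^24 = 1/(23 · (5n)^23) − 1/(2 · (5n)^24) + O(1/(5n)^25)

Compare to the integral: ∫_{5n}^∞ x^(−24) dx = [−x^(−23)/23]_{5n}^∞ = 1/((24−1)·(5n)^23). The Euler-Maclaurin correction adds −f(5n)/2 = −1/(2·(5n)^24). Euler-Maclaurin then gives
  Σ_{k>5n} 1/k^24 = ∫_{5n}^∞ dx/x^24 − 1/(2·(5n)^24) + O(1/(5n)^25).
(Equivalently this is ζ(24) − Σ_{k≤5n} 1/k^24.)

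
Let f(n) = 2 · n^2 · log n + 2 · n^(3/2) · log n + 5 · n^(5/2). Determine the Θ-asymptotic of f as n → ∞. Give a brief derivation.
f(n) ∈ Θ(n^(5/2))

Compare the terms by growth order. For large n, n^a · (log n)^b dominates n^a' · (log n)^b' iff a > a', or (a = a' and b > b'). Ranking the 3 terms shows the dominant one is 5 · n^(5/2). Hence f(n) ∈ Θ(n^(5/2)).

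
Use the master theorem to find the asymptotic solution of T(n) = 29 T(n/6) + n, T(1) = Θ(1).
T(n) = Θ(n^(log_6 29))

Master theorem: compare f(n) = n to n^(log_6 29) where log_6 29 ≈ 1.879. Since 1 < log_6 29, we have f(n) = O(n^(log_6 29 − ε)) for some ε > 0 — Case 1. Hence T(n) = Θ(n^(log_6 29)).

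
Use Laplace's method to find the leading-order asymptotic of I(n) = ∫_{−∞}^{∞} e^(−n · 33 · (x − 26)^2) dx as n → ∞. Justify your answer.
I(n) = sqrt(π/(33n))

Here φ(x) = 33 · (x − 26)^2 has its unique minimum at x* = 26 with φ(x*) = 0 and φ''(x*) = 66. Laplace's method gives
  I(n) ~ e^(−n φ(x*)) · sqrt(2π / (n · φ''(x*))) = sqrt(2π / (66n)) = sqrt(π/(33n)).
This is exact: substituting u = (x − 26)·sqrt(33n) gives I(n) = (1/sqrt(33n)) ∫_{−∞}^{∞} e^(−u^2) du = sqrt(π/(33n)).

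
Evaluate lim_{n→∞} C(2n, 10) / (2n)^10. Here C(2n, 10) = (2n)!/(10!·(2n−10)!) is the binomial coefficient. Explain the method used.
lim = 1/10! = 1/3628800

With N = 2n → ∞: C(N, 10) / N^10 = [N(N−1)…(N−9)] / (10! · N^10) = (1/10!) · 1 · (1 − 1/(2n)) · … · (1 − 9/(2n)). Each factor → 1 as N → ∞, so the limit is 1/10! = 1/3628800.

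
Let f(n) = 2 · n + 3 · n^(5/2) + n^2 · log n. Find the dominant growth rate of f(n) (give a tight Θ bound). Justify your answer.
f(n) ∈ Θ(n^(5/2))

Compare the terms by growth order. For large n, n^a · (log n)^b dominates n^a' · (log n)^b' iff a > a', or (a = a' and b > b'). Ranking the 3 terms shows the dominant one is 3 · n^(5/2). Hence f(n) ∈ Θ(n^(5/2)).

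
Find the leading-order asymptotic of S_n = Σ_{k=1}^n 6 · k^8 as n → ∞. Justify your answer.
S_n ~ 2 · n^9 / 3

By integral comparison (Euler-Maclaurin), Σ_{k=1}^n 6 · k^8 = 6 · ∫_0^n x^8 dx + O(n^8) = 6 · n^9/9 = 2 · n^9 / 3 + O(n^8). (Equivalently, Faulhaber's formula gives the same leading term.)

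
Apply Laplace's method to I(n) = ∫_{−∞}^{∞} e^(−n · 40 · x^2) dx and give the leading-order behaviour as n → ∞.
I(n) = sqrt(π/(40n))

Here φ(x) = 40 · x^2 has its unique minimum at x* = 0 with φ(x*) = 0 and φ''(x*) = 80. Laplace's method gives
  I(n) ~ e^(−n φ(x*)) · sqrt(2π / (n · φ''(x*))) = sqrt(2π / (80n)) = sqrt(π/(40n)).
This is exact: substituting u = (x − 0)·sqrt(40n) gives I(n) = (1/sqrt(40n)) ∫_{−∞}^{∞} e^(−u^2) du = sqrt(π/(40n)).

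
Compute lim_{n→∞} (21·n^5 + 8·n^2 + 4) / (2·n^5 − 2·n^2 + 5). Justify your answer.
lim = 21/2

For large n the leading n^5 terms dominate both numerator and denominator. Dividing top and bottom by n^5, every other term tends to 0, leaving 21/2.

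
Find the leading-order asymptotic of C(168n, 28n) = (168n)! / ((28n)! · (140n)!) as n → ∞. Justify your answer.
C(168n, 28n) ~ (46656/3125)^(28n) · sqrt(3/(5π·28n))

Write N = 28n. Apply Stirling to each factorial:
  (6N)! ~ sqrt(2π·6N) · (6N/e)^(6N),
  N! ~ sqrt(2π N) · (N/e)^N,
  (5N)! ~ sqrt(2π·5N) · (5N/e)^(5N).
The exponential factors combine to (6N)^(6N) / (N^N · (5N)^(5N)) = 6^(6N)/5^(5N) = (6^6/5^5)^N = (46656/3125)^N.
The square-root prefactors combine to sqrt(2π·6N) / (sqrt(2π N)·sqrt(2π·5N)) = sqrt(6 / (2π·5·N)) = sqrt(3/(5π·28n)).
Substituting N = 28n: C(168n, 28n) ~ (46656/3125)^(28n) · sqrt(3/(5π·28n)).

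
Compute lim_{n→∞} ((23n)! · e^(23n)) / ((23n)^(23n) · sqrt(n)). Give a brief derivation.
lim = sqrt(2π·23)

Stirling: (23n)! ~ sqrt(2π·23n) · (23n/e)^(23n). Hence
  (23n)! · e^(23n) / (23n)^(23n) ~ sqrt(2π·23n).
Dividing by sqrt(n): sqrt(2π·23n) / sqrt(n) = sqrt(2π·23) · n^((1−1)/2), so the limit is sqrt(2π·23).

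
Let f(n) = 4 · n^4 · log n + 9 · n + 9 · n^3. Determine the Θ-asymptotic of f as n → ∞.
f(n) ∈ Θ(n^4 · log n)

Compare the terms by growth order. For large n, n^a · (log n)^b dominates n^a' · (log n)^b' iff a > a', or (a = a' and b > b'). Ranking the 3 terms shows the dominant one is 4 · n^4 · log n. Hence f(n) ∈ Θ(n^4 · log n).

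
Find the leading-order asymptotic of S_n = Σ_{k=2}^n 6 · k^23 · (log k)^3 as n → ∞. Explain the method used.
S_n ~ n^24 · (log n)^3 / 4

By integral comparison, S_n = ∫_1^n 6 · x^23 · (log x)^3 dx + O(n^23 · (log n)^3). For the integral, the leading term of ∫_1^n x^23 (log x)^3 dx is n^24/24 · (log n)^3 (by repeated integration by parts; each step lowers the log-exponent and produces a relatively O(1/log n) correction). Hence S_n ~ n^24 · (log n)^3 / 4.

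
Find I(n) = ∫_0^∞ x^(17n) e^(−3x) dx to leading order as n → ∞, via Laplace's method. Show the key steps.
I(n) ~ (sqrt(2π·17n) / 3) · (17n/(3e))^(17n)

Write the integrand as exp(17n ln x − 3x) and set f(x) = 17n ln x − 3x. Then f'(x) = 17n/x − 3 = 0 at x* = 17n/3, and f''(x*) = −17n/x*^2 = −3^2/(17n). Laplace's method (interior maximum) gives
  I(n) ~ e^(f(x*)) · sqrt(2π / |f''(x*)|)
        = exp(17n ln(17n/3) − 17n) · sqrt(2π · 17n / 3^2)
        = (17n/3)^(17n) e^(−17n) · sqrt(2π·17n) / 3
        = (sqrt(2π·17n) / 3) · (17n/(3e))^(17n).
This matches Γ(17n+1)/3^(17n+1) with Stirling applied to Γ.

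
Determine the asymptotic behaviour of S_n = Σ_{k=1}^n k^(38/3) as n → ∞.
S_n ~ (3/41) · n^(41/3)

Integral comparison: Σ_{k=1}^n k^(38/3) = ∫_0^n x^(38/3) dx + O(n^(38/3)). The integral is n^(1 + 38/3) / (1 + 38/3) = n^((38+3)/3) / ((38+3)/3) = (3/41) · n^(41/3).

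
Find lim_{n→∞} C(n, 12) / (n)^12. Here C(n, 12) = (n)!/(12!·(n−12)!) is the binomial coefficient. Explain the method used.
lim = 1/12! = 1/479001600

With N = n → ∞: C(N, 12) / N^12 = [N(N−1)…(N−11)] / (12! · N^12) = (1/12!) · 1 · (1 − 1/n) · … · (1 − 11/n). Each factor → 1 as N → ∞, so the limit is 1/12! = 1/479001600.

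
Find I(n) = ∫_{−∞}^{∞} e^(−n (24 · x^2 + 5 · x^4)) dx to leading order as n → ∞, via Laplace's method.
I(n) ~ sqrt(π/(24n))

φ(x) = 24 · x^2 + 5 · x^4 has its unique global minimum at x* = 0 (since φ'(x) = 48x + 20x^3 = 0 only at x = 0 for real x with both coefficients positive, and φ → ∞ as |x| → ∞). At x* = 0, φ(0) = 0 and φ''(0) = 48. Laplace's method then gives
  I(n) ~ sqrt(2π / (n · φ''(0))) · e^(−n φ(0)) = sqrt(2π / (48n)) = sqrt(π/(24n)).
The 5 · x^4 term contributes only at subleading order (an O(1/n) relative correction).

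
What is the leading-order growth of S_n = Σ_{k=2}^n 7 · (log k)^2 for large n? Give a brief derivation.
S_n ~ 7 · n · (log n)^2

By integral comparison, S_n = ∫_1^n 7 · (log x)^2 dx + O((log n)^2). For the integral, the leading term of ∫_1^n (log x)^2 dx is n · (log n)^2 (by repeated integration by parts; each step lowers the log-exponent and produces a relatively O(1/log n) correction). Hence S_n ~ 7 · n · (log n)^2.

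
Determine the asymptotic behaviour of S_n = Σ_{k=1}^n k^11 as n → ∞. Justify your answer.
S_n ~ n^12 / 12

By integral comparison (Euler-Maclaurin), Σ_{k=1}^n k^11 = ∫_0^n x^11 dx + O(n^11) = n^12/12 + O(n^11). (Equivalently, Faulhaber's formula gives the same leading term.)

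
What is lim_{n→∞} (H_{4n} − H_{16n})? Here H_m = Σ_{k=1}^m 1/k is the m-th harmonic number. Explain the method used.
lim = ln(4/16) = −ln 4

Euler-Maclaurin gives H_m = ln m + γ + 1/(2m) + O(1/m^2). The γ and O(1/m) terms cancel in the difference:
  H_{4n} − H_{16n} = ln(4n) − ln(16n) + O(1/n) = ln(4/16) + O(1/n).
Hence the limit is ln(4/16) = −ln 4.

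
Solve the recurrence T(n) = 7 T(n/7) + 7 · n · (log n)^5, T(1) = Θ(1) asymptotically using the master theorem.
T(n) = Θ(n · (log n)^6)

Here log_7 7 = 1 and f(n) = 7 · n · (log n)^5 = Θ(n^(log_7 7) · (log n)^5). This is the extended Case 2 of the master theorem (f matches the critical exponent up to log factors), giving T(n) = Θ(n^(log_7 7) · (log n)^(5+1)) = Θ(n · (log n)^6).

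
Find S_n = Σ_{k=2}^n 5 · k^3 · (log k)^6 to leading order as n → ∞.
S_n ~ 5 · n^4 · (log n)^6 / 4

By integral comparison, S_n = ∫_1^n 5 · x^3 · (log x)^6 dx + O(n^3 · (log n)^6). For the integral, the leading term of ∫_1^n x^3 (log x)^6 dx is n^4/4 · (log n)^6 (by repeated integration by parts; each step lowers the log-exponent and produces a relatively O(1/log n) correction). Hence S_n ~ 5 · n^4 · (log n)^6 / 4.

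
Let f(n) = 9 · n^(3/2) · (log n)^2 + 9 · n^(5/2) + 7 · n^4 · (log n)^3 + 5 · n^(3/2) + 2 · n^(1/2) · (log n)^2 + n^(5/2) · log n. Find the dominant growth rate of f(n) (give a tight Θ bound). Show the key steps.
f(n) ∈ Θ(n^4 · (log n)^3)

Compare the terms by growth order. For large n, n^a · (log n)^b dominates n^a' · (log n)^b' iff a > a', or (a = a' and b > b'). Ranking the 6 terms shows the dominant one is 7 · n^4 · (log n)^3. Hence f(n) ∈ Θ(n^4 · (log n)^3).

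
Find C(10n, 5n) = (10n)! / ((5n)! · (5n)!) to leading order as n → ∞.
C(10n, 5n) ~ (4)^(5n) · sqrt(1/(π·5n))

Write N = 5n. Apply Stirling to each factorial:
  (2N)! ~ sqrt(2π·2N) · (2N/e)^(2N),
  N! ~ sqrt(2π N) · (N/e)^N,
  (1N)! ~ sqrt(2π·1N) · (1N/e)^(1N).
The exponential factors combine to (2N)^(2N) / (N^N · (1N)^(1N)) = 2^(2N)/1^(1N) = (2^2/1^1)^N = (4)^N.
The square-root prefactors combine to sqrt(2π·2N) / (sqrt(2π N)·sqrt(2π·1N)) = sqrt(2 / (2π·1·N)) = sqrt(1/(π·5n)).
Substituting N = 5n: C(10n, 5n) ~ (4)^(5n) · sqrt(1/(π·5n)).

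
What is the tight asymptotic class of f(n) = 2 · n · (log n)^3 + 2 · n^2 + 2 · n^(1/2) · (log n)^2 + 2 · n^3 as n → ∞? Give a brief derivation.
f(n) ∈ Θ(n^3)

Compare the terms by growth order. For large n, n^a · (log n)^b dominates n^a' · (log n)^b' iff a > a', or (a = a' and b > b'). Ranking the 4 terms shows the dominant one is 2 · n^3. Hence f(n) ∈ Θ(n^3).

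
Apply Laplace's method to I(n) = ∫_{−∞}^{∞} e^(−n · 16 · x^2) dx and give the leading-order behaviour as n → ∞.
I(n) = sqrt(π/(16n))

Here φ(x) = 16 · x^2 has its unique minimum at x* = 0 with φ(x*) = 0 and φ''(x*) = 32. Laplace's method gives
  I(n) ~ e^(−n φ(x*)) · sqrt(2π / (n · φ''(x*))) = sqrt(2π / (32n)) = sqrt(π/(16n)).
This is exact: substituting u = (x − 0)·sqrt(16n) gives I(n) = (1/sqrt(16n)) ∫_{−∞}^{∞} e^(−u^2) du = sqrt(π/(16n)).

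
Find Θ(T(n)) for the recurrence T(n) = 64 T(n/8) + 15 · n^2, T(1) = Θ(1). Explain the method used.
T(n) = Θ(n^2 log n)

log_8 64 = 2, and f(n) = 15 · n^2 = Θ(n^(log_8 64)). This is Case 2 of the master theorem: T(n) = Θ(f(n) · log n) = Θ(n^2 log n).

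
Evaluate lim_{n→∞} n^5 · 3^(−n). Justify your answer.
lim = 0

Exponentials with base > 1 dominate every fixed polynomial: for any fixed c, n^c / 3^n → 0 as n → ∞ (e.g. by the ratio test, or by writing 3^n = e^(n ln 3) and noting e^(n ln 3) / n^c → ∞). Hence n^5 · 3^(−n) = n^5 / 3^n → 0.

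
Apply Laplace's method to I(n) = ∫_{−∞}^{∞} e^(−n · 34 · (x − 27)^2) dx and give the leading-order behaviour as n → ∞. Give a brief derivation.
I(n) = sqrt(π/(34n))

Here φ(x) = 34 · (x − 27)^2 has its unique minimum at x* = 27 with φ(x*) = 0 and φ''(x*) = 68. Laplace's method gives
  I(n) ~ e^(−n φ(x*)) · sqrt(2π / (n · φ''(x*))) = sqrt(2π / (68n)) = sqrt(π/(34n)).
This is exact: substituting u = (x − 27)·sqrt(34n) gives I(n) = (1/sqrt(34n)) ∫_{−∞}^{∞} e^(−u^2) du = sqrt(π/(34n)).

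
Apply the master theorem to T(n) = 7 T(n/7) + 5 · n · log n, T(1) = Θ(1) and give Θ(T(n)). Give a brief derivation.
T(n) = Θ(n · (log n)^2)

Here log_7 7 = 1 and f(n) = 5 · n · log n = Θ(n^(log_7 7) · (log n)^1). This is the extended Case 2 of the master theorem (f matches the critical exponent up to log factors), giving T(n) = Θ(n^(log_7 7) · (log n)^(1+1)) = Θ(n · (log n)^2).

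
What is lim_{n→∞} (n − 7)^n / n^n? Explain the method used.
lim = e^(−7)

Rewrite as (1 − 7/n)^(n). By the standard limit (1 + x/n)^n → e^x, we have (1 − 7/n)^n → e^(−7), and raising to the 1st power gives e^(−7).
More precisely, ln[(1 − 7/n)^(n)] = n · ln(1 − 7/n) = n · (-7/n + O(1/n^2)) = -7 + O(1/n) → -7.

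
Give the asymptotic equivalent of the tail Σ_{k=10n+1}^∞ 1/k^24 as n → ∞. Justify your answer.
Σ_{k>10n} 1/k^24 ~ 1/(23 · (10n)^23)

Compare to the integral: ∫_{10n}^∞ x^(−24) dx = [−x^(−23)/23]_{10n}^∞ = 1/((24−1)·(10n)^23). Euler-Maclaurin then gives
  Σ_{k>10n} 1/k^24 = ∫_{10n}^∞ dx/x^24 − 1/(2·(10n)^24) + O(1/(10n)^25).
(Equivalently this is ζ(24) − Σ_{k≤10n} 1/k^24.)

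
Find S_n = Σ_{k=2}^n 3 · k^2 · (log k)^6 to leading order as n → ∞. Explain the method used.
S_n ~ n^3 · (log n)^6

By integral comparison, S_n = ∫_1^n 3 · x^2 · (log x)^6 dx + O(n^2 · (log n)^6). For the integral, the leading term of ∫_1^n x^2 (log x)^6 dx is n^3/3 · (log n)^6 (by repeated integration by parts; each step lowers the log-exponent and produces a relatively O(1/log n) correction). Hence S_n ~ n^3 · (log n)^6.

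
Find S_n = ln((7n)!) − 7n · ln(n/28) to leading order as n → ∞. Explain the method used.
S_n ~ 7n · (ln 196 − 1) + O(ln n)

Stirling: ln((7n)!) = 7n ln(7n) − 7n + O(ln n).
  S_n = 7n ln(7n) − 7n − 7n ln(n/28) + O(ln n)
      = 7n ln(7n) − 7n ln n + 7n ln 28 − 7n + O(ln n)
      = 7n ln 7 + 7n ln 28 − 7n + O(ln n)
      = 7n (ln 196 − 1) + O(ln n).
Numerically ln(196) − 1 ≈ 4.2781.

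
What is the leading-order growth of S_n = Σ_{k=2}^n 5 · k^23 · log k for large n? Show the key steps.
S_n ~ 5 · n^24 log n / 24 − 5 · n^24 / 576

By integral comparison, S_n = ∫_1^n 5 · x^23 · log x dx + O(n^23 · log n). For the integral, ∫ x^23 log x dx = n^24 log n / 24 − n^24/576 (integration by parts). Hence S_n ~ 5 · n^24 log n / 24 − 5 · n^24 / 576.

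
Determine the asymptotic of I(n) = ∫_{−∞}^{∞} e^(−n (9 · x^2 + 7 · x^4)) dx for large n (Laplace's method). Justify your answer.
I(n) ~ sqrt(π/(9n))

φ(x) = 9 · x^2 + 7 · x^4 has its unique global minimum at x* = 0 (since φ'(x) = 18x + 28x^3 = 0 only at x = 0 for real x with both coefficients positive, and φ → ∞ as |x| → ∞). At x* = 0, φ(0) = 0 and φ''(0) = 18. Laplace's method then gives
  I(n) ~ sqrt(2π / (n · φ''(0))) · e^(−n φ(0)) = sqrt(2π / (18n)) = sqrt(π/(9n)).
The 7 · x^4 term contributes only at subleading order (an O(1/n) relative correction).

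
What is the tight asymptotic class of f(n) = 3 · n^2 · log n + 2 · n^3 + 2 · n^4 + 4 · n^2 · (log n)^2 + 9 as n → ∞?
f(n) ∈ Θ(n^4)

Compare the terms by growth order. For large n, n^a · (log n)^b dominates n^a' · (log n)^b' iff a > a', or (a = a' and b > b'). Ranking the 5 terms shows the dominant one is 2 · n^4. Hence f(n) ∈ Θ(n^4).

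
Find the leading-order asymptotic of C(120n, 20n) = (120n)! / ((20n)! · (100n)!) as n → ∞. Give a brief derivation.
C(120n, 20n) ~ (46656/3125)^(20n) · sqrt(3/(5π·20n))

Write N = 20n. Apply Stirling to each factorial:
  (6N)! ~ sqrt(2π·6N) · (6N/e)^(6N),
  N! ~ sqrt(2π N) · (N/e)^N,
  (5N)! ~ sqrt(2π·5N) · (5N/e)^(5N).
The exponential factors combine to (6N)^(6N) / (N^N · (5N)^(5N)) = 6^(6N)/5^(5N) = (6^6/5^5)^N = (46656/3125)^N.
The square-root prefactors combine to sqrt(2π·6N) / (sqrt(2π N)·sqrt(2π·5N)) = sqrt(6 / (2π·5·N)) = sqrt(3/(5π·20n)).
Substituting N = 20n: C(120n, 20n) ~ (46656/3125)^(20n) · sqrt(3/(5π·20n)).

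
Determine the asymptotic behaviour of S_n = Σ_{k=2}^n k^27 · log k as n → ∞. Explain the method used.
S_n ~ n^28 log n / 28 − n^28 / 784

By integral comparison, S_n = ∫_1^n x^27 · log x dx + O(n^27 · log n). For the integral, ∫ x^27 log x dx = n^28 log n / 28 − n^28/784 (integration by parts). Hence S_n ~ n^28 log n / 28 − n^28 / 784.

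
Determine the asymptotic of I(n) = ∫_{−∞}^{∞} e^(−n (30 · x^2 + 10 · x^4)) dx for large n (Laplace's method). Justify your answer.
I(n) ~ sqrt(π/(30n))

φ(x) = 30 · x^2 + 10 · x^4 has its unique global minimum at x* = 0 (since φ'(x) = 60x + 40x^3 = 0 only at x = 0 for real x with both coefficients positive, and φ → ∞ as |x| → ∞). At x* = 0, φ(0) = 0 and φ''(0) = 60. Laplace's method then gives
  I(n) ~ sqrt(2π / (n · φ''(0))) · e^(−n φ(0)) = sqrt(2π / (60n)) = sqrt(π/(30n)).
The 10 · x^4 term contributes only at subleading order (an O(1/n) relative correction).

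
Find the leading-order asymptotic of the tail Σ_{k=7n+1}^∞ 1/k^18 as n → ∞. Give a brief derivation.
Σ_{k>7n} 1/k^18 ~ 1/(17 · (7n)^17)

Compare to the integral: ∫_{7n}^∞ x^(−18) dx = [−x^(−17)/17]_{7n}^∞ = 1/((18−1)·(7n)^17). Euler-Maclaurin then gives
  Σ_{k>7n} 1/k^18 = ∫_{7n}^∞ dx/x^18 − 1/(2·(7n)^18) + O(1/(7n)^19).
(Equivalently this is ζ(18) − Σ_{k≤7n} 1/k^18.)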